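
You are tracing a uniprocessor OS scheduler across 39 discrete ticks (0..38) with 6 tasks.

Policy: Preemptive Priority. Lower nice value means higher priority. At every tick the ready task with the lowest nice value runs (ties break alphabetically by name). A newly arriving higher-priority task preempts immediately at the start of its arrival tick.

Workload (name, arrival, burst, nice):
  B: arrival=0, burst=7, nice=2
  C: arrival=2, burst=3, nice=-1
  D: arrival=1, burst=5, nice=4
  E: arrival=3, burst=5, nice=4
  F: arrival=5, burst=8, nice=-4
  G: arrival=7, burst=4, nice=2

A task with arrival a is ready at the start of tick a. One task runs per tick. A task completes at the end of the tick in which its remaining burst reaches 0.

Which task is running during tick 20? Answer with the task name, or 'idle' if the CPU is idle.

t=0: ready={B} → run B
t=1: ready={B,D} → run B
t=2: ready={B,C,D} → run C
t=3: ready={B,C,D,E} → run C
t=4: ready={B,C,D,E} → run C
t=5: ready={B,D,E,F} → run F
t=6: ready={B,D,E,F} → run F
t=7: ready={B,D,E,F,G} → run F
t=8: ready={B,D,E,F,G} → run F
t=9: ready={B,D,E,F,G} → run F
t=10: ready={B,D,E,F,G} → run F
t=11: ready={B,D,E,F,G} → run F
t=12: ready={B,D,E,F,G} → run F
t=13: ready={B,D,E,G} → run B
t=14: ready={B,D,E,G} → run B
t=15: ready={B,D,E,G} → run B
t=16: ready={B,D,E,G} → run B
t=17: ready={B,D,E,G} → run B
t=18: ready={D,E,G} → run G
t=19: ready={D,E,G} → run G
t=20: ready={D,E,G} → run G
t=21: ready={D,E,G} → run G
t=22: ready={D,E} → run D
t=23: ready={D,E} → run D
t=24: ready={D,E} → run D
t=25: ready={D,E} → run D
t=26: ready={D,E} → run D
t=27: ready={E} → run E
t=28: ready={E} → run E
t=29: ready={E} → run E
t=30: ready={E} → run E
t=31: ready={E} → run E
t=32: (idle)
t=33: (idle)
t=34: (idle)
t=35: (idle)
t=36: (idle)
t=37: (idle)
t=38: (idle)

running at tick 20 = G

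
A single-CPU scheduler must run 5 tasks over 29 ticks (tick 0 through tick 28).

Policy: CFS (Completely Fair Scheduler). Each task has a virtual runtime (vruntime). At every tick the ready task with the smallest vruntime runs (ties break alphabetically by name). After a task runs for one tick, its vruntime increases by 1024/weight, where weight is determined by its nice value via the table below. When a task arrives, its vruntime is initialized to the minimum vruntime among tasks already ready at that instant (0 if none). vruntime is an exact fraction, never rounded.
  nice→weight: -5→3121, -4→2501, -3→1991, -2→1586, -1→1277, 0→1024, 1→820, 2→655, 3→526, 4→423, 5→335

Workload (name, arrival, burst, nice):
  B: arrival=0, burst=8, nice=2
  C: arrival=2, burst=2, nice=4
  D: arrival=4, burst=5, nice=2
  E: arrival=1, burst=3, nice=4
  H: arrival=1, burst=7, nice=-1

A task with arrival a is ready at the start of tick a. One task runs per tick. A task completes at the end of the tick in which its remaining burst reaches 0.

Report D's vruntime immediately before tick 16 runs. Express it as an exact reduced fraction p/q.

vruntime(D, start of tick 16) = 4096/655

t=0: vr[B=0] → run B
t=1: vr[B=1024/655 E=1024/655 H=1024/655] → run B
t=2: vr[B=2048/655 C=1024/655 E=1024/655 H=1024/655] → run C
t=3: vr[B=2048/655 C=1103872/277065 E=1024/655 H=1024/655] → run E
t=4: vr[B=2048/655 C=1103872/277065 D=1024/655 E=1103872/277065 H=1024/655] → run D
t=5: vr[B=2048/655 C=1103872/277065 D=2048/655 E=1103872/277065 H=1024/655] → run H
t=6: vr[B=2048/655 C=1103872/277065 D=2048/655 E=1103872/277065 H=1978368/836435] → run H
t=7: vr[B=2048/655 C=1103872/277065 D=2048/655 E=1103872/277065 H=2649088/836435] → run B
t=8: vr[B=3072/655 C=1103872/277065 D=2048/655 E=1103872/277065 H=2649088/836435] → run D
t=9: vr[B=3072/655 C=1103872/277065 D=3072/655 E=1103872/277065 H=2649088/836435] → run H
t=10: vr[B=3072/655 C=1103872/277065 D=3072/655 E=1103872/277065 H=3319808/836435] → run H
t=11: vr[B=3072/655 C=1103872/277065 D=3072/655 E=1103872/277065 H=3990528/836435] → run C
t=12: vr[B=3072/655 D=3072/655 E=1103872/277065 H=3990528/836435] → run E
t=13: vr[B=3072/655 D=3072/655 E=1774592/277065 H=3990528/836435] → run B
t=14: vr[B=4096/655 D=3072/655 E=1774592/277065 H=3990528/836435] → run D
t=15: vr[B=4096/655 D=4096/655 E=1774592/277065 H=3990528/836435] → run H
t=16: vr[B=4096/655 D=4096/655 E=1774592/277065 H=4661248/836435] → run H
t=17: vr[B=4096/655 D=4096/655 E=1774592/277065 H=5331968/836435] → run B
t=18: vr[B=1024/131 D=4096/655 E=1774592/277065 H=5331968/836435] → run D
t=19: vr[B=1024/131 D=1024/131 E=1774592/277065 H=5331968/836435] → run H
t=20: vr[B=1024/131 D=1024/131 E=1774592/277065] → run E
t=21: vr[B=1024/131 D=1024/131] → run B
t=22: vr[B=6144/655 D=1024/131] → run D
t=23: vr[B=6144/655] → run B
t=24: vr[B=7168/655] → run B
t=25: (idle)
t=26: (idle)
t=27: (idle)
t=28: (idle)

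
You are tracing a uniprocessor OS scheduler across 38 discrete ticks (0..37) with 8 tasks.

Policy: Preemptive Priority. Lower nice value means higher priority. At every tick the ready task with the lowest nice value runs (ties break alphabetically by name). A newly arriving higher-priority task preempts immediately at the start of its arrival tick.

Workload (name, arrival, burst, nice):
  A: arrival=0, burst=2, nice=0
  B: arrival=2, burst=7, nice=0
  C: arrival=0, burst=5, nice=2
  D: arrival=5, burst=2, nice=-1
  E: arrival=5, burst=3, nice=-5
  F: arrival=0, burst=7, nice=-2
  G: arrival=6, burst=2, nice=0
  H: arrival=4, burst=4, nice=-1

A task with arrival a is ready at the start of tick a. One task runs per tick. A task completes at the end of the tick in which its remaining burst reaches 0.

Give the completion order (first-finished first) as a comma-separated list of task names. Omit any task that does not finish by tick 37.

t=0: ready={A,C,F} → run F
t=1: ready={A,C,F} → run F
t=2: ready={A,B,C,F} → run F
t=3: ready={A,B,C,F} → run F
t=4: ready={A,B,C,F,H} → run F
t=5: ready={A,B,C,D,E,F,H} → run E
t=6: ready={A,B,C,D,E,F,G,H} → run E
t=7: ready={A,B,C,D,E,F,G,H} → run E
t=8: ready={A,B,C,D,F,G,H} → run F
t=9: ready={A,B,C,D,F,G,H} → run F
t=10: ready={A,B,C,D,G,H} → run D
t=11: ready={A,B,C,D,G,H} → run D
t=12: ready={A,B,C,G,H} → run H
t=13: ready={A,B,C,G,H} → run H
t=14: ready={A,B,C,G,H} → run H
t=15: ready={A,B,C,G,H} → run H
t=16: ready={A,B,C,G} → run A
t=17: ready={A,B,C,G} → run A
t=18: ready={B,C,G} → run B
t=19: ready={B,C,G} → run B
t=20: ready={B,C,G} → run B
t=21: ready={B,C,G} → run B
t=22: ready={B,C,G} → run B
t=23: ready={B,C,G} → run B
t=24: ready={B,C,G} → run B
t=25: ready={C,G} → run G
t=26: ready={C,G} → run G
t=27: ready={C} → run C
t=28: ready={C} → run C
t=29: ready={C} → run C
t=30: ready={C} → run C
t=31: ready={C} → run C
t=32: (idle)
t=33: (idle)
t=34: (idle)
t=35: (idle)
t=36: (idle)
t=37: (idle)

completion order = E, F, D, H, A, B, G, C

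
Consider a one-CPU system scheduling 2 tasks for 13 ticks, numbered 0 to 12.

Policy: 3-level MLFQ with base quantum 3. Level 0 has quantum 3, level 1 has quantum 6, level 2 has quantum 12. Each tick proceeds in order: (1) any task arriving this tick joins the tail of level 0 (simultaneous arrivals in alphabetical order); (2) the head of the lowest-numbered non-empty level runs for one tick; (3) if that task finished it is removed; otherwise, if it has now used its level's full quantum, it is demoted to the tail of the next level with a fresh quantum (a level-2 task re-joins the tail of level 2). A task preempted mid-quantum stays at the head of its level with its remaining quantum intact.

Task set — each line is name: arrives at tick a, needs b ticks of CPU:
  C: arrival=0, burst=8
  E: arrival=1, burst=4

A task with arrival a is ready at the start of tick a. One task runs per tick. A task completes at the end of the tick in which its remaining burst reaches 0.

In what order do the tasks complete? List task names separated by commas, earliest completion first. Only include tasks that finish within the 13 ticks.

t=0: L0/L1/L2 = C/-/- → run C
t=1: L0/L1/L2 = CE/-/- → run C
t=2: L0/L1/L2 = CE/-/- → run C
t=3: L0/L1/L2 = E/C/- → run E
t=4: L0/L1/L2 = E/C/- → run E
t=5: L0/L1/L2 = E/C/- → run E
t=6: L0/L1/L2 = -/CE/- → run C
t=7: L0/L1/L2 = -/CE/- → run C
t=8: L0/L1/L2 = -/CE/- → run C
t=9: L0/L1/L2 = -/CE/- → run C
t=10: L0/L1/L2 = -/CE/- → run C
t=11: L0/L1/L2 = -/E/- → run E
t=12: (idle)

completion order = C, E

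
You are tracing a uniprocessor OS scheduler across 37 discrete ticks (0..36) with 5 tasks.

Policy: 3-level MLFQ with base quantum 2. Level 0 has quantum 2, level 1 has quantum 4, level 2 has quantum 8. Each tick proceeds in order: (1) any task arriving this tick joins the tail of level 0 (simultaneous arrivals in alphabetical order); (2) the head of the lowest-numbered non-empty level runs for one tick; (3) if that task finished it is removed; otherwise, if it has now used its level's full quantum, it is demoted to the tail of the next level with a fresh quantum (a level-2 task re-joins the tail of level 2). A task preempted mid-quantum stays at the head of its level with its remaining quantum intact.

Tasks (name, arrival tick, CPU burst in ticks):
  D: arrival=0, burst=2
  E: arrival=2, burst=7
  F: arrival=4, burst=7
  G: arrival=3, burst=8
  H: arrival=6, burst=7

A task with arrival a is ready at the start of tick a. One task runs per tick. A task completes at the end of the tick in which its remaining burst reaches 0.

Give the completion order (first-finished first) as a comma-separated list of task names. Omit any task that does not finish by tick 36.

t=0: L0/L1/L2 = D/-/- → run D
t=1: L0/L1/L2 = D/-/- → run D
t=2: L0/L1/L2 = E/-/- → run E
t=3: L0/L1/L2 = EG/-/- → run E
t=4: L0/L1/L2 = GF/E/- → run G
t=5: L0/L1/L2 = GF/E/- → run G
t=6: L0/L1/L2 = FH/EG/- → run F
t=7: L0/L1/L2 = FH/EG/- → run F
t=8: L0/L1/L2 = H/EGF/- → run H
t=9: L0/L1/L2 = H/EGF/- → run H
t=10: L0/L1/L2 = -/EGFH/- → run E
t=11: L0/L1/L2 = -/EGFH/- → run E
t=12: L0/L1/L2 = -/EGFH/- → run E
t=13: L0/L1/L2 = -/EGFH/- → run E
t=14: L0/L1/L2 = -/GFH/E → run G
t=15: L0/L1/L2 = -/GFH/E → run G
t=16: L0/L1/L2 = -/GFH/E → run G
t=17: L0/L1/L2 = -/GFH/E → run G
t=18: L0/L1/L2 = -/FH/EG → run F
t=19: L0/L1/L2 = -/FH/EG → run F
t=20: L0/L1/L2 = -/FH/EG → run F
t=21: L0/L1/L2 = -/FH/EG → run F
t=22: L0/L1/L2 = -/H/EGF → run H
t=23: L0/L1/L2 = -/H/EGF → run H
t=24: L0/L1/L2 = -/H/EGF → run H
t=25: L0/L1/L2 = -/H/EGF → run H
t=26: L0/L1/L2 = -/-/EGFH → run E
t=27: L0/L1/L2 = -/-/GFH → run G
t=28: L0/L1/L2 = -/-/GFH → run G
t=29: L0/L1/L2 = -/-/FH → run F
t=30: L0/L1/L2 = -/-/H → run H
t=31: (idle)
t=32: (idle)
t=33: (idle)
t=34: (idle)
t=35: (idle)
t=36: (idle)

completion order = D, E, G, F, H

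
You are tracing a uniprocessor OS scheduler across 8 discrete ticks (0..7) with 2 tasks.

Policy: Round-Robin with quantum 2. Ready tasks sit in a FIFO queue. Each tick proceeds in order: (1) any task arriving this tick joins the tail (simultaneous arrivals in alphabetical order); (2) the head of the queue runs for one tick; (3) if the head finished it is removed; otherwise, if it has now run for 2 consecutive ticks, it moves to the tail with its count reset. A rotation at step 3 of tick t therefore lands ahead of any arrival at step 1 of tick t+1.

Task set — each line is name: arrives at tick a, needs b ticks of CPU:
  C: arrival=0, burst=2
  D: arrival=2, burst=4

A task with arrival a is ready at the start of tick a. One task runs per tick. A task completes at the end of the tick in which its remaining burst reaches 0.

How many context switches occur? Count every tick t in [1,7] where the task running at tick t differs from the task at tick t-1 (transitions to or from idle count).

t=0: queue=[C] q_used=0 → run C
t=1: queue=[C] q_used=1 → run C
t=2: queue=[D] q_used=0 → run D
t=3: queue=[D] q_used=1 → run D
t=4: queue=[D] q_used=0 → run D
t=5: queue=[D] q_used=1 → run D
t=6: (idle)
t=7: (idle)

context switches = 2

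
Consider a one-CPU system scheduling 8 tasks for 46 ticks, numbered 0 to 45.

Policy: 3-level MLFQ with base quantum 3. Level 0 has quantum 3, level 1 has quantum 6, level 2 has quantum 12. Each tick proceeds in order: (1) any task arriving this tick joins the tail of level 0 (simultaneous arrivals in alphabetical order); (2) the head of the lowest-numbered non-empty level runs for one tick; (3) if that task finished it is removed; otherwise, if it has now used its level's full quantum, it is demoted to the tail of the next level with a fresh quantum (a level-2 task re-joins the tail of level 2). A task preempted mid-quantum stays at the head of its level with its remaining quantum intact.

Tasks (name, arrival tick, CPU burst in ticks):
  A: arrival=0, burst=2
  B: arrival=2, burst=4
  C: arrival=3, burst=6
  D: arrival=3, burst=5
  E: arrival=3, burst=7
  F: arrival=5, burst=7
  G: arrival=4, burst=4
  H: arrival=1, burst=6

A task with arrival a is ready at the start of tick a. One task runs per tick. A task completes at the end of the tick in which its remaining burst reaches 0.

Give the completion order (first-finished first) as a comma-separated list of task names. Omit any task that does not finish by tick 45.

t=0: L0/L1/L2 = A/-/- → run A
t=1: L0/L1/L2 = AH/-/- → run A
t=2: L0/L1/L2 = HB/-/- → run H
t=3: L0/L1/L2 = HBCDE/-/- → run H
t=4: L0/L1/L2 = HBCDEG/-/- → run H
t=5: L0/L1/L2 = BCDEGF/H/- → run B
t=6: L0/L1/L2 = BCDEGF/H/- → run B
t=7: L0/L1/L2 = BCDEGF/H/- → run B
t=8: L0/L1/L2 = CDEGF/HB/- → run C
t=9: L0/L1/L2 = CDEGF/HB/- → run C
t=10: L0/L1/L2 = CDEGF/HB/- → run C
t=11: L0/L1/L2 = DEGF/HBC/- → run D
t=12: L0/L1/L2 = DEGF/HBC/- → run D
t=13: L0/L1/L2 = DEGF/HBC/- → run D
t=14: L0/L1/L2 = EGF/HBCD/- → run E
t=15: L0/L1/L2 = EGF/HBCD/- → run E
t=16: L0/L1/L2 = EGF/HBCD/- → run E
t=17: L0/L1/L2 = GF/HBCDE/- → run G
t=18: L0/L1/L2 = GF/HBCDE/- → run G
t=19: L0/L1/L2 = GF/HBCDE/- → run G
t=20: L0/L1/L2 = F/HBCDEG/- → run F
t=21: L0/L1/L2 = F/HBCDEG/- → run F
t=22: L0/L1/L2 = F/HBCDEG/- → run F
t=23: L0/L1/L2 = -/HBCDEGF/- → run H
t=24: L0/L1/L2 = -/HBCDEGF/- → run H
t=25: L0/L1/L2 = -/HBCDEGF/- → run H
t=26: L0/L1/L2 = -/BCDEGF/- → run B
t=27: L0/L1/L2 = -/CDEGF/- → run C
t=28: L0/L1/L2 = -/CDEGF/- → run C
t=29: L0/L1/L2 = -/CDEGF/- → run C
t=30: L0/L1/L2 = -/DEGF/- → run D
t=31: L0/L1/L2 = -/DEGF/- → run D
t=32: L0/L1/L2 = -/EGF/- → run E
t=33: L0/L1/L2 = -/EGF/- → run E
t=34: L0/L1/L2 = -/EGF/- → run E
t=35: L0/L1/L2 = -/EGF/- → run E
t=36: L0/L1/L2 = -/GF/- → run G
t=37: L0/L1/L2 = -/F/- → run F
t=38: L0/L1/L2 = -/F/- → run F
t=39: L0/L1/L2 = -/F/- → run F
t=40: L0/L1/L2 = -/F/- → run F
t=41: (idle)
t=42: (idle)
t=43: (idle)
t=44: (idle)
t=45: (idle)

completion order = A, H, B, C, D, E, G, F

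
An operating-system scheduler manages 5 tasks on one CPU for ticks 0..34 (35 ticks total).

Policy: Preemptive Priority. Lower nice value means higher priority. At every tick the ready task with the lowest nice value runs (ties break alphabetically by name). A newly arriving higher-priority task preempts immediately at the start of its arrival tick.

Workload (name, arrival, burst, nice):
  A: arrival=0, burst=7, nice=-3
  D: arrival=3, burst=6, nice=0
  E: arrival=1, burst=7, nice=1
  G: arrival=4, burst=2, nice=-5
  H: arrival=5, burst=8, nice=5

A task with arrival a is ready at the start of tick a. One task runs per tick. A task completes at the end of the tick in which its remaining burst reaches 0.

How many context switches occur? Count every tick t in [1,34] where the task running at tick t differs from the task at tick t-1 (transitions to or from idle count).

context switches = 6

t=0: ready={A} → run A
t=1: ready={A,E} → run A
t=2: ready={A,E} → run A
t=3: ready={A,D,E} → run A
t=4: ready={A,D,E,G} → run G
t=5: ready={A,D,E,G,H} → run G
t=6: ready={A,D,E,H} → run A
t=7: ready={A,D,E,H} → run A
t=8: ready={A,D,E,H} → run A
t=9: ready={D,E,H} → run D
t=10: ready={D,E,H} → run D
t=11: ready={D,E,H} → run D
t=12: ready={D,E,H} → run D
t=13: ready={D,E,H} → run D
t=14: ready={D,E,H} → run D
t=15: ready={E,H} → run E
t=16: ready={E,H} → run E
t=17: ready={E,H} → run E
t=18: ready={E,H} → run E
t=19: ready={E,H} → run E
t=20: ready={E,H} → run E
t=21: ready={E,H} → run E
t=22: ready={H} → run H
t=23: ready={H} → run H
t=24: ready={H} → run H
t=25: ready={H} → run H
t=26: ready={H} → run H
t=27: ready={H} → run H
t=28: ready={H} → run H
t=29: ready={H} → run H
t=30: (idle)
t=31: (idle)
t=32: (idle)
t=33: (idle)
t=34: (idle)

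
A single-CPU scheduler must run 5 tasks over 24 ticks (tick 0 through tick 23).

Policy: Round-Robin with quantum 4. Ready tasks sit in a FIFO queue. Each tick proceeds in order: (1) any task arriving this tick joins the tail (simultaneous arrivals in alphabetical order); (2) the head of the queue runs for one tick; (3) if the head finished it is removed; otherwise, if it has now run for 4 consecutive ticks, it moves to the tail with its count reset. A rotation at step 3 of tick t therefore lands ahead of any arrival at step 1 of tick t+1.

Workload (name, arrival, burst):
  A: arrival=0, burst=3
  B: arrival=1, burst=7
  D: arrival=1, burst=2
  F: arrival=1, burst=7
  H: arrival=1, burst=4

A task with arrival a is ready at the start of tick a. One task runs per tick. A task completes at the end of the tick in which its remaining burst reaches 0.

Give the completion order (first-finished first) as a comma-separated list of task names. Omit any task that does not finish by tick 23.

completion order = A, D, H, B, F

t=0: queue=[A] q_used=0 → run A
t=1: queue=[A,B,D,F,H] q_used=1 → run A
t=2: queue=[A,B,D,F,H] q_used=2 → run A
t=3: queue=[B,D,F,H] q_used=0 → run B
t=4: queue=[B,D,F,H] q_used=1 → run B
t=5: queue=[B,D,F,H] q_used=2 → run B
t=6: queue=[B,D,F,H] q_used=3 → run B
t=7: queue=[D,F,H,B] q_used=0 → run D
t=8: queue=[D,F,H,B] q_used=1 → run D
t=9: queue=[F,H,B] q_used=0 → run F
t=10: queue=[F,H,B] q_used=1 → run F
t=11: queue=[F,H,B] q_used=2 → run F
t=12: queue=[F,H,B] q_used=3 → run F
t=13: queue=[H,B,F] q_used=0 → run H
t=14: queue=[H,B,F] q_used=1 → run H
t=15: queue=[H,B,F] q_used=2 → run H
t=16: queue=[H,B,F] q_used=3 → run H
t=17: queue=[B,F] q_used=0 → run B
t=18: queue=[B,F] q_used=1 → run B
t=19: queue=[B,F] q_used=2 → run B
t=20: queue=[F] q_used=0 → run F
t=21: queue=[F] q_used=1 → run F
t=22: queue=[F] q_used=2 → run F
t=23: (idle)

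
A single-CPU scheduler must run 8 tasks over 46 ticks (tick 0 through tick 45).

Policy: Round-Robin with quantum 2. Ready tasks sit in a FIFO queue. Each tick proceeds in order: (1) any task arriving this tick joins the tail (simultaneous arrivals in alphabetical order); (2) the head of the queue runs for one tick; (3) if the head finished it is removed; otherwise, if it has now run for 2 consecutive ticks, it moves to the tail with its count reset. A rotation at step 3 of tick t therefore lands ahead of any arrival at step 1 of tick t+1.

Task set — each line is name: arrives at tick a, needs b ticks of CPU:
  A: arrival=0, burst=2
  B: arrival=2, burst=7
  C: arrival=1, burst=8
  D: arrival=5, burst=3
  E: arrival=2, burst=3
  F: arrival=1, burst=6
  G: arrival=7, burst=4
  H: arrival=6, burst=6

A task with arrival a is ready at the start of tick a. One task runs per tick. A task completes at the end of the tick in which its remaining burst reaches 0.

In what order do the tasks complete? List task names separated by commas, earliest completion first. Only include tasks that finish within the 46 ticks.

t=0: queue=[A] q_used=0 → run A
t=1: queue=[A,C,F] q_used=1 → run A
t=2: queue=[C,F,B,E] q_used=0 → run C
t=3: queue=[C,F,B,E] q_used=1 → run C
t=4: queue=[F,B,E,C] q_used=0 → run F
t=5: queue=[F,B,E,C,D] q_used=1 → run F
t=6: queue=[B,E,C,D,F,H] q_used=0 → run B
t=7: queue=[B,E,C,D,F,H,G] q_used=1 → run B
t=8: queue=[E,C,D,F,H,G,B] q_used=0 → run E
t=9: queue=[E,C,D,F,H,G,B] q_used=1 → run E
t=10: queue=[C,D,F,H,G,B,E] q_used=0 → run C
t=11: queue=[C,D,F,H,G,B,E] q_used=1 → run C
t=12: queue=[D,F,H,G,B,E,C] q_used=0 → run D
t=13: queue=[D,F,H,G,B,E,C] q_used=1 → run D
t=14: queue=[F,H,G,B,E,C,D] q_used=0 → run F
t=15: queue=[F,H,G,B,E,C,D] q_used=1 → run F
t=16: queue=[H,G,B,E,C,D,F] q_used=0 → run H
t=17: queue=[H,G,B,E,C,D,F] q_used=1 → run H
t=18: queue=[G,B,E,C,D,F,H] q_used=0 → run G
t=19: queue=[G,B,E,C,D,F,H] q_used=1 → run G
t=20: queue=[B,E,C,D,F,H,G] q_used=0 → run B
t=21: queue=[B,E,C,D,F,H,G] q_used=1 → run B
t=22: queue=[E,C,D,F,H,G,B] q_used=0 → run E
t=23: queue=[C,D,F,H,G,B] q_used=0 → run C
t=24: queue=[C,D,F,H,G,B] q_used=1 → run C
t=25: queue=[D,F,H,G,B,C] q_used=0 → run D
t=26: queue=[F,H,G,B,C] q_used=0 → run F
t=27: queue=[F,H,G,B,C] q_used=1 → run F
t=28: queue=[H,G,B,C] q_used=0 → run H
t=29: queue=[H,G,B,C] q_used=1 → run H
t=30: queue=[G,B,C,H] q_used=0 → run G
t=31: queue=[G,B,C,H] q_used=1 → run G
t=32: queue=[B,C,H] q_used=0 → run B
t=33: queue=[B,C,H] q_used=1 → run B
t=34: queue=[C,H,B] q_used=0 → run C
t=35: queue=[C,H,B] q_used=1 → run C
t=36: queue=[H,B] q_used=0 → run H
t=37: queue=[H,B] q_used=1 → run H
t=38: queue=[B] q_used=0 → run B
t=39: (idle)
t=40: (idle)
t=41: (idle)
t=42: (idle)
t=43: (idle)
t=44: (idle)
t=45: (idle)

completion order = A, E, D, F, G, C, H, B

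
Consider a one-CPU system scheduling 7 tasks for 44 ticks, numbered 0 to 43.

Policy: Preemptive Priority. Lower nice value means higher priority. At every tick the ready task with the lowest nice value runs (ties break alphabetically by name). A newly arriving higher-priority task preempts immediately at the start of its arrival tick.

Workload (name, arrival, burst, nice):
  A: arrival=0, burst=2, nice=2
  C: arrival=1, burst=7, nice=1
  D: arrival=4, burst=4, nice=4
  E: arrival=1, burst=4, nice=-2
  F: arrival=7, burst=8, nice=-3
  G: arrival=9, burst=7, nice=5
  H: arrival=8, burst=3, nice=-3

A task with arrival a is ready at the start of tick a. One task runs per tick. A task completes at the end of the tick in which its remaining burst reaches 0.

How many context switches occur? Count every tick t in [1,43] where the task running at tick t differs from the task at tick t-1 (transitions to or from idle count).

t=0: ready={A} → run A
t=1: ready={A,C,E} → run E
t=2: ready={A,C,E} → run E
t=3: ready={A,C,E} → run E
t=4: ready={A,C,D,E} → run E
t=5: ready={A,C,D} → run C
t=6: ready={A,C,D} → run C
t=7: ready={A,C,D,F} → run F
t=8: ready={A,C,D,F,H} → run F
t=9: ready={A,C,D,F,G,H} → run F
t=10: ready={A,C,D,F,G,H} → run F
t=11: ready={A,C,D,F,G,H} → run F
t=12: ready={A,C,D,F,G,H} → run F
t=13: ready={A,C,D,F,G,H} → run F
t=14: ready={A,C,D,F,G,H} → run F
t=15: ready={A,C,D,G,H} → run H
t=16: ready={A,C,D,G,H} → run H
t=17: ready={A,C,D,G,H} → run H
t=18: ready={A,C,D,G} → run C
t=19: ready={A,C,D,G} → run C
t=20: ready={A,C,D,G} → run C
t=21: ready={A,C,D,G} → run C
t=22: ready={A,C,D,G} → run C
t=23: ready={A,D,G} → run A
t=24: ready={D,G} → run D
t=25: ready={D,G} → run D
t=26: ready={D,G} → run D
t=27: ready={D,G} → run D
t=28: ready={G} → run G
t=29: ready={G} → run G
t=30: ready={G} → run G
t=31: ready={G} → run G
t=32: ready={G} → run G
t=33: ready={G} → run G
t=34: ready={G} → run G
t=35: (idle)
t=36: (idle)
t=37: (idle)
t=38: (idle)
t=39: (idle)
t=40: (idle)
t=41: (idle)
t=42: (idle)
t=43: (idle)

context switches = 9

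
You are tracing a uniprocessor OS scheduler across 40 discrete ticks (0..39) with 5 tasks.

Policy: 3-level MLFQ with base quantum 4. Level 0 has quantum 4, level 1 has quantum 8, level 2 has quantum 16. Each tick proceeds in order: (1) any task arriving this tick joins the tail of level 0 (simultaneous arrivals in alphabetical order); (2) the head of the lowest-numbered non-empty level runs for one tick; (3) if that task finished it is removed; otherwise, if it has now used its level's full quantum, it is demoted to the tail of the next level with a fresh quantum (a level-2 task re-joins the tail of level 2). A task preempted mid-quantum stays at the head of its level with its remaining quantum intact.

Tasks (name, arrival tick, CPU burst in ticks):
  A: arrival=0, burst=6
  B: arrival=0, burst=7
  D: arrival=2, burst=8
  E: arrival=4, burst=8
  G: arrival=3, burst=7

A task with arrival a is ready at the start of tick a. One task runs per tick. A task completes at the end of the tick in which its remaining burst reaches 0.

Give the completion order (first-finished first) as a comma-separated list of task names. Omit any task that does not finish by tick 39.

t=0: L0/L1/L2 = AB/-/- → run A
t=1: L0/L1/L2 = AB/-/- → run A
t=2: L0/L1/L2 = ABD/-/- → run A
t=3: L0/L1/L2 = ABDG/-/- → run A
t=4: L0/L1/L2 = BDGE/A/- → run B
t=5: L0/L1/L2 = BDGE/A/- → run B
t=6: L0/L1/L2 = BDGE/A/- → run B
t=7: L0/L1/L2 = BDGE/A/- → run B
t=8: L0/L1/L2 = DGE/AB/- → run D
t=9: L0/L1/L2 = DGE/AB/- → run D
t=10: L0/L1/L2 = DGE/AB/- → run D
t=11: L0/L1/L2 = DGE/AB/- → run D
t=12: L0/L1/L2 = GE/ABD/- → run G
t=13: L0/L1/L2 = GE/ABD/- → run G
t=14: L0/L1/L2 = GE/ABD/- → run G
t=15: L0/L1/L2 = GE/ABD/- → run G
t=16: L0/L1/L2 = E/ABDG/- → run E
t=17: L0/L1/L2 = E/ABDG/- → run E
t=18: L0/L1/L2 = E/ABDG/- → run E
t=19: L0/L1/L2 = E/ABDG/- → run E
t=20: L0/L1/L2 = -/ABDGE/- → run A
t=21: L0/L1/L2 = -/ABDGE/- → run A
t=22: L0/L1/L2 = -/BDGE/- → run B
t=23: L0/L1/L2 = -/BDGE/- → run B
t=24: L0/L1/L2 = -/BDGE/- → run B
t=25: L0/L1/L2 = -/DGE/- → run D
t=26: L0/L1/L2 = -/DGE/- → run D
t=27: L0/L1/L2 = -/DGE/- → run D
t=28: L0/L1/L2 = -/DGE/- → run D
t=29: L0/L1/L2 = -/GE/- → run G
t=30: L0/L1/L2 = -/GE/- → run G
t=31: L0/L1/L2 = -/GE/- → run G
t=32: L0/L1/L2 = -/E/- → run E
t=33: L0/L1/L2 = -/E/- → run E
t=34: L0/L1/L2 = -/E/- → run E
t=35: L0/L1/L2 = -/E/- → run E
t=36: (idle)
t=37: (idle)
t=38: (idle)
t=39: (idle)

completion order = A, B, D, G, E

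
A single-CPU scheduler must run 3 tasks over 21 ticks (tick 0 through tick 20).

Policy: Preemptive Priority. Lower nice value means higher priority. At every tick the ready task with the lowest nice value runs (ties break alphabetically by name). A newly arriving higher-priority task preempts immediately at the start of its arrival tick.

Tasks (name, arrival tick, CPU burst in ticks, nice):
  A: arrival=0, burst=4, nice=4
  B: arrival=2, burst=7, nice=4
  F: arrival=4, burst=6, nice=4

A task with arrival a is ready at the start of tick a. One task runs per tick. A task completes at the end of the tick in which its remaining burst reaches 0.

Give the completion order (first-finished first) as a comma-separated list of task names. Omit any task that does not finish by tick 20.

t=0: ready={A} → run A
t=1: ready={A} → run A
t=2: ready={A,B} → run A
t=3: ready={A,B} → run A
t=4: ready={B,F} → run B
t=5: ready={B,F} → run B
t=6: ready={B,F} → run B
t=7: ready={B,F} → run B
t=8: ready={B,F} → run B
t=9: ready={B,F} → run B
t=10: ready={B,F} → run B
t=11: ready={F} → run F
t=12: ready={F} → run F
t=13: ready={F} → run F
t=14: ready={F} → run F
t=15: ready={F} → run F
t=16: ready={F} → run F
t=17: (idle)
t=18: (idle)
t=19: (idle)
t=20: (idle)

completion order = A, B, F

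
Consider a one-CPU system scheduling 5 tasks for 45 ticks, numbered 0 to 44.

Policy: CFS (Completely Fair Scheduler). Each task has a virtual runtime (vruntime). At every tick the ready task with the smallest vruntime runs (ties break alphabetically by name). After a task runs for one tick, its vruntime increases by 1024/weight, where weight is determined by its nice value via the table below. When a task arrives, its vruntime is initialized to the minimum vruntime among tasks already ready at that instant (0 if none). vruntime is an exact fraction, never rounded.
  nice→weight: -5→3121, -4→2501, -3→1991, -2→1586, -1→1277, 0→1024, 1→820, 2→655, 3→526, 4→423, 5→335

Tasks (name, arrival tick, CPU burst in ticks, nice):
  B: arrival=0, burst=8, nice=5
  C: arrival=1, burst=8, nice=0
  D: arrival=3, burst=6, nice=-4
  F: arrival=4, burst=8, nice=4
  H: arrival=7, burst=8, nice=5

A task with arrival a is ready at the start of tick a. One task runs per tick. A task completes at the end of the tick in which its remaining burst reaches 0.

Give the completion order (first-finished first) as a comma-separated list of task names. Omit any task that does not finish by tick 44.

t=0: vr[B=0] → run B
t=1: vr[B=1024/335 C=1024/335] → run B
t=2: vr[B=2048/335 C=1024/335] → run C
t=3: vr[B=2048/335 C=1359/335 D=1359/335] → run C
t=4: vr[B=2048/335 C=1694/335 D=1359/335 F=1359/335] → run D
t=5: vr[B=2048/335 C=1694/335 D=3741899/837835 F=1359/335] → run F
t=6: vr[B=2048/335 C=1694/335 D=3741899/837835 F=917897/141705] → run D
t=7: vr[B=2048/335 C=1694/335 D=4084939/837835 F=917897/141705 H=4084939/837835] → run D
t=8: vr[B=2048/335 C=1694/335 D=4427979/837835 F=917897/141705 H=4084939/837835] → run H
t=9: vr[B=2048/335 C=1694/335 D=4427979/837835 F=917897/141705 H=6645963/837835] → run C
t=10: vr[B=2048/335 C=2029/335 D=4427979/837835 F=917897/141705 H=6645963/837835] → run D
t=11: vr[B=2048/335 C=2029/335 D=4771019/837835 F=917897/141705 H=6645963/837835] → run D
t=12: vr[B=2048/335 C=2029/335 D=5114059/837835 F=917897/141705 H=6645963/837835] → run C
t=13: vr[B=2048/335 C=2364/335 D=5114059/837835 F=917897/141705 H=6645963/837835] → run D
t=14: vr[B=2048/335 C=2364/335 F=917897/141705 H=6645963/837835] → run B
t=15: vr[B=3072/335 C=2364/335 F=917897/141705 H=6645963/837835] → run F
t=16: vr[B=3072/335 C=2364/335 F=1260937/141705 H=6645963/837835] → run C
t=17: vr[B=3072/335 C=2699/335 F=1260937/141705 H=6645963/837835] → run H
t=18: vr[B=3072/335 C=2699/335 F=1260937/141705 H=9206987/837835] → run C
t=19: vr[B=3072/335 C=3034/335 F=1260937/141705 H=9206987/837835] → run F
t=20: vr[B=3072/335 C=3034/335 F=534659/47235 H=9206987/837835] → run C
t=21: vr[B=3072/335 C=3369/335 F=534659/47235 H=9206987/837835] → run B
t=22: vr[B=4096/335 C=3369/335 F=534659/47235 H=9206987/837835] → run C
t=23: vr[B=4096/335 F=534659/47235 H=9206987/837835] → run H
t=24: vr[B=4096/335 F=534659/47235 H=11768011/837835] → run F
t=25: vr[B=4096/335 F=1947017/141705 H=11768011/837835] → run B
t=26: vr[B=1024/67 F=1947017/141705 H=11768011/837835] → run F
t=27: vr[B=1024/67 F=2290057/141705 H=11768011/837835] → run H
t=28: vr[B=1024/67 F=2290057/141705 H=2865807/167567] → run B
t=29: vr[B=6144/335 F=2290057/141705 H=2865807/167567] → run F
t=30: vr[B=6144/335 F=877699/47235 H=2865807/167567] → run H
t=31: vr[B=6144/335 F=877699/47235 H=16890059/837835] → run B
t=32: vr[B=7168/335 F=877699/47235 H=16890059/837835] → run F
t=33: vr[B=7168/335 F=2976137/141705 H=16890059/837835] → run H
t=34: vr[B=7168/335 F=2976137/141705 H=19451083/837835] → run F
t=35: vr[B=7168/335 H=19451083/837835] → run B
t=36: vr[H=19451083/837835] → run H
t=37: vr[H=22012107/837835] → run H
t=38: (idle)
t=39: (idle)
t=40: (idle)
t=41: (idle)
t=42: (idle)
t=43: (idle)
t=44: (idle)

completion order = D, C, F, B, H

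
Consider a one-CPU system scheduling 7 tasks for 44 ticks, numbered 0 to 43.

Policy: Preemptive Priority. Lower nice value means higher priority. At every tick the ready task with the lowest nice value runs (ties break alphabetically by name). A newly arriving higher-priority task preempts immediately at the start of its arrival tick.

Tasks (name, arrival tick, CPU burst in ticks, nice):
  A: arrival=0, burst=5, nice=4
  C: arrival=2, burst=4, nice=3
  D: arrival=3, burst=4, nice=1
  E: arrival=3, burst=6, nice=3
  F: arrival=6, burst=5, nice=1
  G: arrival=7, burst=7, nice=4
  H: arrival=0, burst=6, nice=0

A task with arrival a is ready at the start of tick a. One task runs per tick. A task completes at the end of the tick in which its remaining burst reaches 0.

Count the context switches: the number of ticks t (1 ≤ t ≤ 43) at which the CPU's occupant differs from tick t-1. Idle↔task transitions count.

context switches = 7

t=0: ready={A,H} → run H
t=1: ready={A,H} → run H
t=2: ready={A,C,H} → run H
t=3: ready={A,C,D,E,H} → run H
t=4: ready={A,C,D,E,H} → run H
t=5: ready={A,C,D,E,H} → run H
t=6: ready={A,C,D,E,F} → run D
t=7: ready={A,C,D,E,F,G} → run D
t=8: ready={A,C,D,E,F,G} → run D
t=9: ready={A,C,D,E,F,G} → run D
t=10: ready={A,C,E,F,G} → run F
t=11: ready={A,C,E,F,G} → run F
t=12: ready={A,C,E,F,G} → run F
t=13: ready={A,C,E,F,G} → run F
t=14: ready={A,C,E,F,G} → run F
t=15: ready={A,C,E,G} → run C
t=16: ready={A,C,E,G} → run C
t=17: ready={A,C,E,G} → run C
t=18: ready={A,C,E,G} → run C
t=19: ready={A,E,G} → run E
t=20: ready={A,E,G} → run E
t=21: ready={A,E,G} → run E
t=22: ready={A,E,G} → run E
t=23: ready={A,E,G} → run E
t=24: ready={A,E,G} → run E
t=25: ready={A,G} → run A
t=26: ready={A,G} → run A
t=27: ready={A,G} → run A
t=28: ready={A,G} → run A
t=29: ready={A,G} → run A
t=30: ready={G} → run G
t=31: ready={G} → run G
t=32: ready={G} → run G
t=33: ready={G} → run G
t=34: ready={G} → run G
t=35: ready={G} → run G
t=36: ready={G} → run G
t=37: (idle)
t=38: (idle)
t=39: (idle)
t=40: (idle)
t=41: (idle)
t=42: (idle)
t=43: (idle)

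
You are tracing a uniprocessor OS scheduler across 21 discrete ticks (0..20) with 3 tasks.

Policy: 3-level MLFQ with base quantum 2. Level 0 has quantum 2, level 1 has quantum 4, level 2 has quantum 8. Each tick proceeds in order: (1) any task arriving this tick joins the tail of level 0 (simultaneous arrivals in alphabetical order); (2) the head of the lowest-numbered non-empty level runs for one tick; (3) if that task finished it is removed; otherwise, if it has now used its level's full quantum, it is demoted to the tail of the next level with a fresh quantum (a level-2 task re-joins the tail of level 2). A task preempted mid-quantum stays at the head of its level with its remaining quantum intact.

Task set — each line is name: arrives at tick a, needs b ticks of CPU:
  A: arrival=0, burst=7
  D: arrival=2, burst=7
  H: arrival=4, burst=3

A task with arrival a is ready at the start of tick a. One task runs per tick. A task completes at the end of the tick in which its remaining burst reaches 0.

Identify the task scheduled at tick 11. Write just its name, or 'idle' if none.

t=0: L0/L1/L2 = A/-/- → run A
t=1: L0/L1/L2 = A/-/- → run A
t=2: L0/L1/L2 = D/A/- → run D
t=3: L0/L1/L2 = D/A/- → run D
t=4: L0/L1/L2 = H/AD/- → run H
t=5: L0/L1/L2 = H/AD/- → run H
t=6: L0/L1/L2 = -/ADH/- → run A
t=7: L0/L1/L2 = -/ADH/- → run A
t=8: L0/L1/L2 = -/ADH/- → run A
t=9: L0/L1/L2 = -/ADH/- → run A
t=10: L0/L1/L2 = -/DH/A → run D
t=11: L0/L1/L2 = -/DH/A → run D
t=12: L0/L1/L2 = -/DH/A → run D
t=13: L0/L1/L2 = -/DH/A → run D
t=14: L0/L1/L2 = -/H/AD → run H
t=15: L0/L1/L2 = -/-/AD → run A
t=16: L0/L1/L2 = -/-/D → run D
t=17: (idle)
t=18: (idle)
t=19: (idle)
t=20: (idle)

running at tick 11 = D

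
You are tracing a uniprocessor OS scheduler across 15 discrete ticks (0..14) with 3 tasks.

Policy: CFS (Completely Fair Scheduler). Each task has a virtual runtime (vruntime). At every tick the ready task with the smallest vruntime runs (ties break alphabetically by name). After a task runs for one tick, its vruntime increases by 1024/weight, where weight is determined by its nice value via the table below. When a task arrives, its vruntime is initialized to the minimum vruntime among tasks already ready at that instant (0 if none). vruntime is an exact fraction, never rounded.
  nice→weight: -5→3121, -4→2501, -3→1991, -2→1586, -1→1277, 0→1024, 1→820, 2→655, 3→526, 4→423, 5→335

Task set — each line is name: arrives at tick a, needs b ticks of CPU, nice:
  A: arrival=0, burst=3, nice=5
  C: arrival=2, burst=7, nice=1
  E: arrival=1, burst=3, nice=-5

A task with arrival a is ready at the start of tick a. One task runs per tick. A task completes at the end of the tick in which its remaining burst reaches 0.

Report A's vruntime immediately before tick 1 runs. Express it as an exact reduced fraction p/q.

t=0: vr[A=0] → run A
t=1: vr[A=1024/335 E=1024/335] → run A
t=2: vr[A=2048/335 C=1024/335 E=1024/335] → run C
t=3: vr[A=2048/335 C=59136/13735 E=1024/335] → run E
t=4: vr[A=2048/335 C=59136/13735 E=3538944/1045535] → run E
t=5: vr[A=2048/335 C=59136/13735 E=3881984/1045535] → run E
t=6: vr[A=2048/335 C=59136/13735] → run C
t=7: vr[A=2048/335 C=76288/13735] → run C
t=8: vr[A=2048/335 C=18688/2747] → run A
t=9: vr[C=18688/2747] → run C
t=10: vr[C=110592/13735] → run C
t=11: vr[C=127744/13735] → run C
t=12: vr[C=144896/13735] → run C
t=13: (idle)
t=14: (idle)

vruntime(A, start of tick 1) = 1024/335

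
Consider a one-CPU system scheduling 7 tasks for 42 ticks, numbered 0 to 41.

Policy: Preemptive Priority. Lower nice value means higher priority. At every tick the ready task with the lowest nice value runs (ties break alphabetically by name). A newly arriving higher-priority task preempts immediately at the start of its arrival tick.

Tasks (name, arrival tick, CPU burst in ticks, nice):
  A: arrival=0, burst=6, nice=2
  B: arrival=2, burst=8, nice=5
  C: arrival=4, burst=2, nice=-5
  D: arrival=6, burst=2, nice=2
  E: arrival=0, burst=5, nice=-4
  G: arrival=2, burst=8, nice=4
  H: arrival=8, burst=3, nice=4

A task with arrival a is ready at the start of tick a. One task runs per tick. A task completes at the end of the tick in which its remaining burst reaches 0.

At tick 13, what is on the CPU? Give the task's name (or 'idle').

running at tick 13 = D

t=0: ready={A,E} → run E
t=1: ready={A,E} → run E
t=2: ready={A,B,E,G} → run E
t=3: ready={A,B,E,G} → run E
t=4: ready={A,B,C,E,G} → run C
t=5: ready={A,B,C,E,G} → run C
t=6: ready={A,B,D,E,G} → run E
t=7: ready={A,B,D,G} → run A
t=8: ready={A,B,D,G,H} → run A
t=9: ready={A,B,D,G,H} → run A
t=10: ready={A,B,D,G,H} → run A
t=11: ready={A,B,D,G,H} → run A
t=12: ready={A,B,D,G,H} → run A
t=13: ready={B,D,G,H} → run D
t=14: ready={B,D,G,H} → run D
t=15: ready={B,G,H} → run G
t=16: ready={B,G,H} → run G
t=17: ready={B,G,H} → run G
t=18: ready={B,G,H} → run G
t=19: ready={B,G,H} → run G
t=20: ready={B,G,H} → run G
t=21: ready={B,G,H} → run G
t=22: ready={B,G,H} → run G
t=23: ready={B,H} → run H
t=24: ready={B,H} → run H
t=25: ready={B,H} → run H
t=26: ready={B} → run B
t=27: ready={B} → run B
t=28: ready={B} → run B
t=29: ready={B} → run B
t=30: ready={B} → run B
t=31: ready={B} → run B
t=32: ready={B} → run B
t=33: ready={B} → run B
t=34: (idle)
t=35: (idle)
t=36: (idle)
t=37: (idle)
t=38: (idle)
t=39: (idle)
t=40: (idle)
t=41: (idle)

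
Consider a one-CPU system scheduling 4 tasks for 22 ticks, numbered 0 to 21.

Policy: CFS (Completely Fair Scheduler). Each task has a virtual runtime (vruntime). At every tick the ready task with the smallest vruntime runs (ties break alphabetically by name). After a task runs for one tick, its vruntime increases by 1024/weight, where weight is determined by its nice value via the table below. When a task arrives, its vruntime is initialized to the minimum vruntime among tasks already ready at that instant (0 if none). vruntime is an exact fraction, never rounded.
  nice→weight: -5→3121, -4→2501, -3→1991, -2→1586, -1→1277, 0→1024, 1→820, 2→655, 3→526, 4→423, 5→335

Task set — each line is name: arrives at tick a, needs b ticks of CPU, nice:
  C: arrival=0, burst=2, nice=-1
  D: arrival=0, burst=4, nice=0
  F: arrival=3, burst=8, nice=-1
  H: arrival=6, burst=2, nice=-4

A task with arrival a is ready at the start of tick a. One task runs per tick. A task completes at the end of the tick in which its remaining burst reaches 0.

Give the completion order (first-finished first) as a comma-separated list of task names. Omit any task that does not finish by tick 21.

t=0: vr[C=0 D=0] → run C
t=1: vr[C=1024/1277 D=0] → run D
t=2: vr[C=1024/1277 D=1] → run C
t=3: vr[D=1 F=1] → run D
t=4: vr[D=2 F=1] → run F
t=5: vr[D=2 F=2301/1277] → run F
t=6: vr[D=2 F=3325/1277 H=2] → run D
t=7: vr[D=3 F=3325/1277 H=2] → run H
t=8: vr[D=3 F=3325/1277 H=6026/2501] → run H
t=9: vr[D=3 F=3325/1277] → run F
t=10: vr[D=3 F=4349/1277] → run D
t=11: vr[F=4349/1277] → run F
t=12: vr[F=5373/1277] → run F
t=13: vr[F=6397/1277] → run F
t=14: vr[F=7421/1277] → run F
t=15: vr[F=8445/1277] → run F
t=16: (idle)
t=17: (idle)
t=18: (idle)
t=19: (idle)
t=20: (idle)
t=21: (idle)

completion order = C, H, D, F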